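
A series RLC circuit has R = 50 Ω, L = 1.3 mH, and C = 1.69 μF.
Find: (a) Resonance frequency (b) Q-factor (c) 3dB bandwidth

Step 1 — Resonance: ω₀ = 1/√(LC) = 1/√(0.0013·1.69e-06) = 2.133e+04 rad/s.
Step 2 — f₀ = ω₀/(2π) = 3396 Hz.
Step 3 — Series Q: Q = ω₀L/R = 2.133e+04·0.0013/50 = 0.5547.
Step 4 — Bandwidth: Δω = ω₀/Q = 3.846e+04 rad/s; BW = Δω/(2π) = 6121 Hz.

(a) f₀ = 3396 Hz  (b) Q = 0.5547  (c) BW = 6121 Hz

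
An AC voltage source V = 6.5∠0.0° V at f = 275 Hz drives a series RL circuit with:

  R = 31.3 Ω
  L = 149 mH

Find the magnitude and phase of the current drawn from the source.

Step 1 — Angular frequency: ω = 2π·f = 2π·275 = 1728 rad/s.
Step 2 — Component impedances:
  R: Z = R = 31.3 Ω
  L: Z = jωL = j·1728·0.149 = 0 + j257.5 Ω
Step 3 — Series combination: Z_total = R + L = 31.3 + j257.5 Ω = 259.3∠83.1° Ω.
Step 4 — Source phasor: V = 6.5∠0.0° V = 6.5 V.
Step 5 — Ohm's law: I = V / Z_total = (6.5) / (31.3 + j257.5) = 0.003025 - j0.02488 A.
Step 6 — Convert to polar: |I| = 0.02506 A, ∠I = -83.1°.

I = 0.02506∠-83.1° A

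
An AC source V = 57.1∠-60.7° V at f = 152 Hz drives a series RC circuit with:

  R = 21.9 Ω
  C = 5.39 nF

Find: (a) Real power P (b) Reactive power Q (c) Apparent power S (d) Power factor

Step 1 — Angular frequency: ω = 2π·f = 2π·152 = 955 rad/s.
Step 2 — Component impedances:
  R: Z = R = 21.9 Ω
  C: Z = 1/(jωC) = -j/(ω·C) = 0 - j1.943e+05 Ω
Step 3 — Series combination: Z_total = R + C = 21.9 - j1.943e+05 Ω = 1.943e+05∠-90.0° Ω.
Step 4 — Source phasor: V = 57.1∠-60.7° V = 27.94 - j49.8 V.
Step 5 — Current: I = V / Z = 0.0002563 + j0.0001438 A = 0.0002939∠29.3° A.
Step 6 — Complex power: S = V·I* = 1.892e-06 - j0.01678 VA.
Step 7 — Real power: P = Re(S) = 1.892e-06 W.
Step 8 — Reactive power: Q = Im(S) = -0.01678 VAR.
Step 9 — Apparent power: |S| = 0.01678 VA.
Step 10 — Power factor: PF = P/|S| = 0.0001127 (leading).

(a) P = 1.892e-06 W  (b) Q = -0.01678 VAR  (c) S = 0.01678 VA  (d) PF = 0.0001127 (leading)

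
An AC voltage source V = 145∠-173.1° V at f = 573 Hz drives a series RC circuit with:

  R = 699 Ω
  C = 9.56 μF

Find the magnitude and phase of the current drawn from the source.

Step 1 — Angular frequency: ω = 2π·f = 2π·573 = 3600 rad/s.
Step 2 — Component impedances:
  R: Z = R = 699 Ω
  C: Z = 1/(jωC) = -j/(ω·C) = 0 - j29.05 Ω
Step 3 — Series combination: Z_total = R + C = 699 - j29.05 Ω = 699.6∠-2.4° Ω.
Step 4 — Source phasor: V = 145∠-173.1° V = -143.9 - j17.42 V.
Step 5 — Ohm's law: I = V / Z_total = (-143.9 - j17.42) / (699 - j29.05) = -0.2045 - j0.03342 A.
Step 6 — Convert to polar: |I| = 0.2073 A, ∠I = -170.7°.

I = 0.2073∠-170.7° A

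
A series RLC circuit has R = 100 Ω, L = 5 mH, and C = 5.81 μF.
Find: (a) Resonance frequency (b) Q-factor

Step 1 — Resonance condition Im(Z)=0 gives ω₀ = 1/√(LC).
Step 2 — ω₀ = 1/√(0.005·5.81e-06) = 5867 rad/s.
Step 3 — f₀ = ω₀/(2π) = 933.8 Hz.
Step 4 — Series Q: Q = ω₀L/R = 5867·0.005/100 = 0.2934.

(a) f₀ = 933.8 Hz  (b) Q = 0.2934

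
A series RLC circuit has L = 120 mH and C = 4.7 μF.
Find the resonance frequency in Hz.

Step 1 — Resonance condition Im(Z)=0 gives ω₀ = 1/√(LC).
Step 2 — ω₀ = 1/√(0.12·4.7e-06) = 1332 rad/s.
Step 3 — f₀ = ω₀/(2π) = 211.9 Hz.

f₀ = 211.9 Hz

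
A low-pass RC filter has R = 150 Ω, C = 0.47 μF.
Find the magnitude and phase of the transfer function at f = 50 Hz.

Step 1 — Angular frequency: ω = 2π·50 = 314.2 rad/s.
Step 2 — Transfer function: H(jω) = 1/(1 + jωRC).
Step 3 — Denominator: 1 + jωRC = 1 + j·314.2·150·4.7e-07 = 1 + j0.02215.
Step 4 — H = 0.9995 - j0.02214.
Step 5 — Magnitude: |H| = 0.9998 (-0.0 dB); phase: φ = -1.3°.

|H| = 0.9998 (-0.0 dB), φ = -1.3°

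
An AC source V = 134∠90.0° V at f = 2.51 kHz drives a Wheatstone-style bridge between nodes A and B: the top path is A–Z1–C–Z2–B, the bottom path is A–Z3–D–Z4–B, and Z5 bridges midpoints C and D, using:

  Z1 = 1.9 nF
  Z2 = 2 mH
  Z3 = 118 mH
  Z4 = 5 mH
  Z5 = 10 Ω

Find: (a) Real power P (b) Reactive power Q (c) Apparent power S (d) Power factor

Step 1 — Angular frequency: ω = 2π·f = 2π·2510 = 1.577e+04 rad/s.
Step 2 — Component impedances:
  Z1: Z = 1/(jωC) = -j/(ω·C) = 0 - j3.337e+04 Ω
  Z2: Z = jωL = j·1.577e+04·0.002 = 0 + j31.54 Ω
  Z3: Z = jωL = j·1.577e+04·0.118 = 0 + j1861 Ω
  Z4: Z = jωL = j·1.577e+04·0.005 = 0 + j78.85 Ω
  Z5: Z = R = 10 Ω
Step 3 — Bridge requires nodal analysis (the Z5 bridge couples midpoints C and D, so the two paths cannot be reduced to a simple series/parallel combination). Setting node B to ground and injecting 1 A at node A, the 3-node admittance system at A, C, D solves to V_A = Z_AB = 5.932 + j1994 Ω = 1994∠89.8° Ω.
Step 4 — Source phasor: V = 134∠90.0° V = 0 + j134 V.
Step 5 — Current: I = V / Z = 0.0672 + j0.0001999 A = 0.0672∠0.2° A.
Step 6 — Complex power: S = V·I* = 0.02679 + j9.005 VA.
Step 7 — Real power: P = Re(S) = 0.02679 W.
Step 8 — Reactive power: Q = Im(S) = 9.005 VAR.
Step 9 — Apparent power: |S| = 9.005 VA.
Step 10 — Power factor: PF = P/|S| = 0.002975 (lagging).

(a) P = 0.02679 W  (b) Q = 9.005 VAR  (c) S = 9.005 VA  (d) PF = 0.002975 (lagging)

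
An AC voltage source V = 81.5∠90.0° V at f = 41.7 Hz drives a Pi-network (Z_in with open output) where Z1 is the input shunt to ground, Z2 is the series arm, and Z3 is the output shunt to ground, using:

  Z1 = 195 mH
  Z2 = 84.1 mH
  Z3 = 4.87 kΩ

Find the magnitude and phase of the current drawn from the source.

Step 1 — Angular frequency: ω = 2π·f = 2π·41.7 = 262 rad/s.
Step 2 — Component impedances:
  Z1: Z = jωL = j·262·0.195 = 0 + j51.09 Ω
  Z2: Z = jωL = j·262·0.0841 = 0 + j22.03 Ω
  Z3: Z = R = 4870 Ω
Step 3 — With open output, the series arm Z2 and the output shunt Z3 appear in series to ground: Z2 + Z3 = 4870 + j22.03 Ω.
Step 4 — Parallel with input shunt Z1: Z_in = Z1 || (Z2 + Z3) = 0.5359 + j51.08 Ω = 51.09∠89.4° Ω.
Step 5 — Source phasor: V = 81.5∠90.0° V = 0 + j81.5 V.
Step 6 — Ohm's law: I = V / Z_total = (0 + j81.5) / (0.5359 + j51.08) = 1.595 + j0.01673 A.
Step 7 — Convert to polar: |I| = 1.595 A, ∠I = 0.6°.

I = 1.595∠0.6° A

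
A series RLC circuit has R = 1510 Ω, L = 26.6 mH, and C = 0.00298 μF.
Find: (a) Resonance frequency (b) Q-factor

Step 1 — Resonance condition Im(Z)=0 gives ω₀ = 1/√(LC).
Step 2 — ω₀ = 1/√(0.0266·2.98e-09) = 1.123e+05 rad/s.
Step 3 — f₀ = ω₀/(2π) = 1.788e+04 Hz.
Step 4 — Series Q: Q = ω₀L/R = 1.123e+05·0.0266/1510 = 1.979.

(a) f₀ = 1.788e+04 Hz  (b) Q = 1.979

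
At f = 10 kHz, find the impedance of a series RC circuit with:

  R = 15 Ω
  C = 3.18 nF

Step 1 — Angular frequency: ω = 2π·f = 2π·1e+04 = 6.283e+04 rad/s.
Step 2 — Component impedances:
  R: Z = R = 15 Ω
  C: Z = 1/(jωC) = -j/(ω·C) = 0 - j5005 Ω
Step 3 — Series combination: Z_total = R + C = 15 - j5005 Ω = 5005∠-89.8° Ω.

Z = 15 - j5005 Ω = 5005∠-89.8° Ω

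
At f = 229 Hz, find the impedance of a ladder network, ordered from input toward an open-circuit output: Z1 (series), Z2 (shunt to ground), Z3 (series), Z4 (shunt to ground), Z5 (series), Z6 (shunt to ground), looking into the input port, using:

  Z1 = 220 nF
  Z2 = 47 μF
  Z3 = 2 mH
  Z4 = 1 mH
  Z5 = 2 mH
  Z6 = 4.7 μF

Step 1 — Angular frequency: ω = 2π·f = 2π·229 = 1439 rad/s.
Step 2 — Component impedances:
  Z1: Z = 1/(jωC) = -j/(ω·C) = 0 - j3159 Ω
  Z2: Z = 1/(jωC) = -j/(ω·C) = 0 - j14.79 Ω
  Z3: Z = jωL = j·1439·0.002 = 0 + j2.878 Ω
  Z4: Z = jωL = j·1439·0.001 = 0 + j1.439 Ω
  Z5: Z = jωL = j·1439·0.002 = 0 + j2.878 Ω
  Z6: Z = 1/(jωC) = -j/(ω·C) = 0 - j147.9 Ω
Step 3 — Ladder network (open output): work backward from the far end, alternating series and parallel combinations. Z_in = 0 - j3153 Ω = 3153∠-90.0° Ω.

Z = 0 - j3153 Ω = 3153∠-90.0° Ω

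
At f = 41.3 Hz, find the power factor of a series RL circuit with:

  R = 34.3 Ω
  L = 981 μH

Step 1 — Angular frequency: ω = 2π·f = 2π·41.3 = 259.5 rad/s.
Step 2 — Component impedances:
  R: Z = R = 34.3 Ω
  L: Z = jωL = j·259.5·0.000981 = 0 + j0.2546 Ω
Step 3 — Series combination: Z_total = R + L = 34.3 + j0.2546 Ω = 34.3∠0.4° Ω.
Step 4 — Power factor: PF = cos(φ) = Re(Z)/|Z| = 34.3/34.3 = 1.
Step 5 — Type: Im(Z) = 0.2546 ⇒ lagging (phase φ = 0.4°).

PF = 1 (lagging, φ = 0.4°)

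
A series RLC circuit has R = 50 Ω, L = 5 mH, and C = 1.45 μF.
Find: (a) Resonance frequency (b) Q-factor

Step 1 — Resonance condition Im(Z)=0 gives ω₀ = 1/√(LC).
Step 2 — ω₀ = 1/√(0.005·1.45e-06) = 1.174e+04 rad/s.
Step 3 — f₀ = ω₀/(2π) = 1869 Hz.
Step 4 — Series Q: Q = ω₀L/R = 1.174e+04·0.005/50 = 1.174.

(a) f₀ = 1869 Hz  (b) Q = 1.174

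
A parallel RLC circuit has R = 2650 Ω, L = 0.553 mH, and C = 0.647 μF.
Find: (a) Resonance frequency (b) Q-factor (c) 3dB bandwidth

Step 1 — Resonance: ω₀ = 1/√(LC) = 1/√(0.000553·6.47e-07) = 5.287e+04 rad/s.
Step 2 — f₀ = ω₀/(2π) = 8414 Hz.
Step 3 — Parallel Q: Q = R/(ω₀L) = 2650/(5.287e+04·0.000553) = 90.64.
Step 4 — Bandwidth: Δω = ω₀/Q = 583.2 rad/s; BW = Δω/(2π) = 92.83 Hz.

(a) f₀ = 8414 Hz  (b) Q = 90.64  (c) BW = 92.83 Hz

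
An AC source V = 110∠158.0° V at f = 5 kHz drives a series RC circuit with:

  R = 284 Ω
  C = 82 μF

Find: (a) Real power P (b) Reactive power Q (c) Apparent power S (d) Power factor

Step 1 — Angular frequency: ω = 2π·f = 2π·5000 = 3.142e+04 rad/s.
Step 2 — Component impedances:
  R: Z = R = 284 Ω
  C: Z = 1/(jωC) = -j/(ω·C) = 0 - j0.3882 Ω
Step 3 — Series combination: Z_total = R + C = 284 - j0.3882 Ω = 284∠-0.1° Ω.
Step 4 — Source phasor: V = 110∠158.0° V = -102 + j41.21 V.
Step 5 — Current: I = V / Z = -0.3593 + j0.1446 A = 0.3873∠158.1° A.
Step 6 — Complex power: S = V·I* = 42.61 - j0.05824 VA.
Step 7 — Real power: P = Re(S) = 42.61 W.
Step 8 — Reactive power: Q = Im(S) = -0.05824 VAR.
Step 9 — Apparent power: |S| = 42.61 VA.
Step 10 — Power factor: PF = P/|S| = 1 (leading).

(a) P = 42.61 W  (b) Q = -0.05824 VAR  (c) S = 42.61 VA  (d) PF = 1 (leading)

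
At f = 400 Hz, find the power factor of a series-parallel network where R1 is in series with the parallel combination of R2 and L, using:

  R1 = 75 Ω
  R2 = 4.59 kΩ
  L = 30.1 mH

Step 1 — Angular frequency: ω = 2π·f = 2π·400 = 2513 rad/s.
Step 2 — Component impedances:
  R1: Z = R = 75 Ω
  R2: Z = R = 4590 Ω
  L: Z = jωL = j·2513·0.0301 = 0 + j75.65 Ω
Step 3 — Parallel branch: R2 || L = 1/(1/R2 + 1/L) = 1.246 + j75.63 Ω.
Step 4 — Series with R1: Z_total = R1 + (R2 || L) = 76.25 + j75.63 Ω = 107.4∠44.8° Ω.
Step 5 — Power factor: PF = cos(φ) = Re(Z)/|Z| = 76.25/107.4 = 0.71.
Step 6 — Type: Im(Z) = 75.63 ⇒ lagging (phase φ = 44.8°).

PF = 0.71 (lagging, φ = 44.8°)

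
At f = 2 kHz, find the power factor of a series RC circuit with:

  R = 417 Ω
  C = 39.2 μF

Step 1 — Angular frequency: ω = 2π·f = 2π·2000 = 1.257e+04 rad/s.
Step 2 — Component impedances:
  R: Z = R = 417 Ω
  C: Z = 1/(jωC) = -j/(ω·C) = 0 - j2.03 Ω
Step 3 — Series combination: Z_total = R + C = 417 - j2.03 Ω = 417∠-0.3° Ω.
Step 4 — Power factor: PF = cos(φ) = Re(Z)/|Z| = 417/417 = 1.
Step 5 — Type: Im(Z) = -2.03 ⇒ leading (phase φ = -0.3°).

PF = 1 (leading, φ = -0.3°)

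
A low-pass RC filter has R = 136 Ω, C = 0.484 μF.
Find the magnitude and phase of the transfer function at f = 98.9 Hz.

Step 1 — Angular frequency: ω = 2π·98.9 = 621.4 rad/s.
Step 2 — Transfer function: H(jω) = 1/(1 + jωRC).
Step 3 — Denominator: 1 + jωRC = 1 + j·621.4·136·4.84e-07 = 1 + j0.0409.
Step 4 — H = 0.9983 - j0.04084.
Step 5 — Magnitude: |H| = 0.9992 (-0.0 dB); phase: φ = -2.3°.

|H| = 0.9992 (-0.0 dB), φ = -2.3°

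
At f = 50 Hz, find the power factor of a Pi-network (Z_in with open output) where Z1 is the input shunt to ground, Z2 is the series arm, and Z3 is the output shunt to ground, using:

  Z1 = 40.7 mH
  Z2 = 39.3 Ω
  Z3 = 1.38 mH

Step 1 — Angular frequency: ω = 2π·f = 2π·50 = 314.2 rad/s.
Step 2 — Component impedances:
  Z1: Z = jωL = j·314.2·0.0407 = 0 + j12.79 Ω
  Z2: Z = R = 39.3 Ω
  Z3: Z = jωL = j·314.2·0.00138 = 0 + j0.4335 Ω
Step 3 — With open output, the series arm Z2 and the output shunt Z3 appear in series to ground: Z2 + Z3 = 39.3 + j0.4335 Ω.
Step 4 — Parallel with input shunt Z1: Z_in = Z1 || (Z2 + Z3) = 3.737 + j11.53 Ω = 12.12∠72.0° Ω.
Step 5 — Power factor: PF = cos(φ) = Re(Z)/|Z| = 3.73716/12.1197 = 0.3084.
Step 6 — Type: Im(Z) = 11.53 ⇒ lagging (phase φ = 72.0°).

PF = 0.3084 (lagging, φ = 72.0°)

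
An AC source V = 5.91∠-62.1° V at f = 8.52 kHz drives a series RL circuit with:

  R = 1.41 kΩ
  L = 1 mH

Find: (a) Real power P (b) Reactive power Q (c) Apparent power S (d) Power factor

Step 1 — Angular frequency: ω = 2π·f = 2π·8520 = 5.353e+04 rad/s.
Step 2 — Component impedances:
  R: Z = R = 1410 Ω
  L: Z = jωL = j·5.353e+04·0.001 = 0 + j53.53 Ω
Step 3 — Series combination: Z_total = R + L = 1410 + j53.53 Ω = 1411∠2.2° Ω.
Step 4 — Source phasor: V = 5.91∠-62.1° V = 2.765 - j5.223 V.
Step 5 — Current: I = V / Z = 0.001818 - j0.003773 A = 0.004188∠-64.3° A.
Step 6 — Complex power: S = V·I* = 0.02474 + j0.0009391 VA.
Step 7 — Real power: P = Re(S) = 0.02474 W.
Step 8 — Reactive power: Q = Im(S) = 0.0009391 VAR.
Step 9 — Apparent power: |S| = 0.02475 VA.
Step 10 — Power factor: PF = P/|S| = 0.9993 (lagging).

(a) P = 0.02474 W  (b) Q = 0.0009391 VAR  (c) S = 0.02475 VA  (d) PF = 0.9993 (lagging)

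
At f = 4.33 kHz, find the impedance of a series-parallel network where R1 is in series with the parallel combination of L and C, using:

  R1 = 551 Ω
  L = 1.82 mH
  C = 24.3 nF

Step 1 — Angular frequency: ω = 2π·f = 2π·4330 = 2.721e+04 rad/s.
Step 2 — Component impedances:
  R1: Z = R = 551 Ω
  L: Z = jωL = j·2.721e+04·0.00182 = 0 + j49.52 Ω
  C: Z = 1/(jωC) = -j/(ω·C) = 0 - j1513 Ω
Step 3 — Parallel branch: L || C = 1/(1/L + 1/C) = 0 + j51.19 Ω.
Step 4 — Series with R1: Z_total = R1 + (L || C) = 551 + j51.19 Ω = 553.4∠5.3° Ω.

Z = 551 + j51.19 Ω = 553.4∠5.3° Ω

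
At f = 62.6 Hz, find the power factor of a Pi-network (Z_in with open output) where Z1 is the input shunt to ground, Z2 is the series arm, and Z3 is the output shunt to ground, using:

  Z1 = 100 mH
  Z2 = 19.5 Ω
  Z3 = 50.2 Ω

Step 1 — Angular frequency: ω = 2π·f = 2π·62.6 = 393.3 rad/s.
Step 2 — Component impedances:
  Z1: Z = jωL = j·393.3·0.1 = 0 + j39.33 Ω
  Z2: Z = R = 19.5 Ω
  Z3: Z = R = 50.2 Ω
Step 3 — With open output, the series arm Z2 and the output shunt Z3 appear in series to ground: Z2 + Z3 = 69.7 Ω.
Step 4 — Parallel with input shunt Z1: Z_in = Z1 || (Z2 + Z3) = 16.83 + j29.83 Ω = 34.25∠60.6° Ω.
Step 5 — Power factor: PF = cos(φ) = Re(Z)/|Z| = 16.835/34.255 = 0.4915.
Step 6 — Type: Im(Z) = 29.83 ⇒ lagging (phase φ = 60.6°).

PF = 0.4915 (lagging, φ = 60.6°)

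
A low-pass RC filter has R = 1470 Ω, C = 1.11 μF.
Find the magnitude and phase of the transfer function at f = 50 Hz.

Step 1 — Angular frequency: ω = 2π·50 = 314.2 rad/s.
Step 2 — Transfer function: H(jω) = 1/(1 + jωRC).
Step 3 — Denominator: 1 + jωRC = 1 + j·314.2·1470·1.11e-06 = 1 + j0.5126.
Step 4 — H = 0.7919 - j0.4059.
Step 5 — Magnitude: |H| = 0.8899 (-1.0 dB); phase: φ = -27.1°.

|H| = 0.8899 (-1.0 dB), φ = -27.1°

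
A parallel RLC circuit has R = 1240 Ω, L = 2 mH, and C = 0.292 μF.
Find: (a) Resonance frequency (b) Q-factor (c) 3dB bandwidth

Step 1 — Resonance: ω₀ = 1/√(LC) = 1/√(0.002·2.92e-07) = 4.138e+04 rad/s.
Step 2 — f₀ = ω₀/(2π) = 6586 Hz.
Step 3 — Parallel Q: Q = R/(ω₀L) = 1240/(4.138e+04·0.002) = 14.98.
Step 4 — Bandwidth: Δω = ω₀/Q = 2762 rad/s; BW = Δω/(2π) = 439.6 Hz.

(a) f₀ = 6586 Hz  (b) Q = 14.98  (c) BW = 439.6 Hz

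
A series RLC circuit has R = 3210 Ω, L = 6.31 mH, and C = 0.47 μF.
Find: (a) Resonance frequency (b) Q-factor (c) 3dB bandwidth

Step 1 — Resonance condition Im(Z)=0 gives ω₀ = 1/√(LC).
Step 2 — ω₀ = 1/√(0.00631·4.7e-07) = 1.836e+04 rad/s.
Step 3 — f₀ = ω₀/(2π) = 2923 Hz.
Step 4 — Series Q: Q = ω₀L/R = 1.836e+04·0.00631/3210 = 0.0361.
Step 5 — 3dB bandwidth: Δω = ω₀/Q = 5.087e+05 rad/s; BW = Δω/(2π) = 8.096e+04 Hz.

(a) f₀ = 2923 Hz  (b) Q = 0.0361  (c) BW = 8.096e+04 Hz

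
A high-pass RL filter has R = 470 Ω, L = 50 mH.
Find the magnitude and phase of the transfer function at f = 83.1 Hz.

Step 1 — Angular frequency: ω = 2π·83.1 = 522.1 rad/s.
Step 2 — Transfer function: H(jω) = jωL/(R + jωL).
Step 3 — Numerator jωL = j·26.11; denominator R + jωL = 470 + j26.11.
Step 4 — H = 0.003076 + j0.05538.
Step 5 — Magnitude: |H| = 0.05546 (-25.1 dB); phase: φ = 86.8°.

|H| = 0.05546 (-25.1 dB), φ = 86.8°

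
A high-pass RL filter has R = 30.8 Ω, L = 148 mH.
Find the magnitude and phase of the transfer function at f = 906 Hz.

Step 1 — Angular frequency: ω = 2π·906 = 5693 rad/s.
Step 2 — Transfer function: H(jω) = jωL/(R + jωL).
Step 3 — Numerator jωL = j·842.5; denominator R + jωL = 30.8 + j842.5.
Step 4 — H = 0.9987 + j0.03651.
Step 5 — Magnitude: |H| = 0.9993 (-0.0 dB); phase: φ = 2.1°.

|H| = 0.9993 (-0.0 dB), φ = 2.1°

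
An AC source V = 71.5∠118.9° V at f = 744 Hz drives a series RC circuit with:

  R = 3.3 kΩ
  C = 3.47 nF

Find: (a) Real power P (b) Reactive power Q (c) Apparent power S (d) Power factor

Step 1 — Angular frequency: ω = 2π·f = 2π·744 = 4675 rad/s.
Step 2 — Component impedances:
  R: Z = R = 3300 Ω
  C: Z = 1/(jωC) = -j/(ω·C) = 0 - j6.165e+04 Ω
Step 3 — Series combination: Z_total = R + C = 3300 - j6.165e+04 Ω = 6.174e+04∠-86.9° Ω.
Step 4 — Source phasor: V = 71.5∠118.9° V = -34.55 + j62.6 V.
Step 5 — Current: I = V / Z = -0.001042 - j0.0005047 A = 0.001158∠-154.2° A.
Step 6 — Complex power: S = V·I* = 0.004426 - j0.08269 VA.
Step 7 — Real power: P = Re(S) = 0.004426 W.
Step 8 — Reactive power: Q = Im(S) = -0.08269 VAR.
Step 9 — Apparent power: |S| = 0.08281 VA.
Step 10 — Power factor: PF = P/|S| = 0.05345 (leading).

(a) P = 0.004426 W  (b) Q = -0.08269 VAR  (c) S = 0.08281 VA  (d) PF = 0.05345 (leading)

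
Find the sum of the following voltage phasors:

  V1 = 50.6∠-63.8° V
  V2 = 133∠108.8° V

Step 1 — Convert each phasor to rectangular form:
  V1 = 50.6·(cos(-63.8°) + j·sin(-63.8°)) = 22.34 - j45.4 V
  V2 = 133·(cos(108.8°) + j·sin(108.8°)) = -42.86 + j125.9 V
Step 2 — Sum components: V_total = -20.52 + j80.5 V.
Step 3 — Convert to polar: |V_total| = 83.08 V, ∠V_total = 104.3°.

V_total = 83.08∠104.3° V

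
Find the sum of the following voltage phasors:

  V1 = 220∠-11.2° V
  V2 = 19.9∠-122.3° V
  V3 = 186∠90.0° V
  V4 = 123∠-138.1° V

Step 1 — Convert each phasor to rectangular form:
  V1 = 220·(cos(-11.2°) + j·sin(-11.2°)) = 215.8 - j42.73 V
  V2 = 19.9·(cos(-122.3°) + j·sin(-122.3°)) = -10.63 - j16.82 V
  V3 = 186·(cos(90.0°) + j·sin(90.0°)) = 0 + j186 V
  V4 = 123·(cos(-138.1°) + j·sin(-138.1°)) = -91.55 - j82.14 V
Step 2 — Sum components: V_total = 113.6 + j44.3 V.
Step 3 — Convert to polar: |V_total| = 122 V, ∠V_total = 21.3°.

V_total = 122∠21.3° V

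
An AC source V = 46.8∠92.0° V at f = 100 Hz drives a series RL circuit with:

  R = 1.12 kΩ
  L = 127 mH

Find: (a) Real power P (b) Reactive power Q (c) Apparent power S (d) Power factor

Step 1 — Angular frequency: ω = 2π·f = 2π·100 = 628.3 rad/s.
Step 2 — Component impedances:
  R: Z = R = 1120 Ω
  L: Z = jωL = j·628.3·0.127 = 0 + j79.8 Ω
Step 3 — Series combination: Z_total = R + L = 1120 + j79.8 Ω = 1123∠4.1° Ω.
Step 4 — Source phasor: V = 46.8∠92.0° V = -1.633 + j46.77 V.
Step 5 — Current: I = V / Z = 0.001509 + j0.04165 A = 0.04168∠87.9° A.
Step 6 — Complex power: S = V·I* = 1.946 + j0.1386 VA.
Step 7 — Real power: P = Re(S) = 1.946 W.
Step 8 — Reactive power: Q = Im(S) = 0.1386 VAR.
Step 9 — Apparent power: |S| = 1.951 VA.
Step 10 — Power factor: PF = P/|S| = 0.9975 (lagging).

(a) P = 1.946 W  (b) Q = 0.1386 VAR  (c) S = 1.951 VA  (d) PF = 0.9975 (lagging)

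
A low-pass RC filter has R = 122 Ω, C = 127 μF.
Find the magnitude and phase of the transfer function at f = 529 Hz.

Step 1 — Angular frequency: ω = 2π·529 = 3324 rad/s.
Step 2 — Transfer function: H(jω) = 1/(1 + jωRC).
Step 3 — Denominator: 1 + jωRC = 1 + j·3324·122·0.000127 = 1 + j51.5.
Step 4 — H = 0.0003769 - j0.01941.
Step 5 — Magnitude: |H| = 0.01941 (-34.2 dB); phase: φ = -88.9°.

|H| = 0.01941 (-34.2 dB), φ = -88.9°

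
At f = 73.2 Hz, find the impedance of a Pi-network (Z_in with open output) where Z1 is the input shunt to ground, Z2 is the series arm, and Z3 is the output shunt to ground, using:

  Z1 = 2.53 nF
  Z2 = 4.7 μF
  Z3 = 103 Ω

Step 1 — Angular frequency: ω = 2π·f = 2π·73.2 = 459.9 rad/s.
Step 2 — Component impedances:
  Z1: Z = 1/(jωC) = -j/(ω·C) = 0 - j8.594e+05 Ω
  Z2: Z = 1/(jωC) = -j/(ω·C) = 0 - j462.6 Ω
  Z3: Z = R = 103 Ω
Step 3 — With open output, the series arm Z2 and the output shunt Z3 appear in series to ground: Z2 + Z3 = 103 - j462.6 Ω.
Step 4 — Parallel with input shunt Z1: Z_in = Z1 || (Z2 + Z3) = 102.9 - j462.4 Ω = 473.7∠-77.5° Ω.

Z = 102.9 - j462.4 Ω = 473.7∠-77.5° Ω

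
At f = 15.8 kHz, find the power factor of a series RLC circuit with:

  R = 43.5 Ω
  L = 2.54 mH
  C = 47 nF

Step 1 — Angular frequency: ω = 2π·f = 2π·1.58e+04 = 9.927e+04 rad/s.
Step 2 — Component impedances:
  R: Z = R = 43.5 Ω
  L: Z = jωL = j·9.927e+04·0.00254 = 0 + j252.2 Ω
  C: Z = 1/(jωC) = -j/(ω·C) = 0 - j214.3 Ω
Step 3 — Series combination: Z_total = R + L + C = 43.5 + j37.84 Ω = 57.65∠41.0° Ω.
Step 4 — Power factor: PF = cos(φ) = Re(Z)/|Z| = 43.5/57.652 = 0.7545.
Step 5 — Type: Im(Z) = 37.84 ⇒ lagging (phase φ = 41.0°).

PF = 0.7545 (lagging, φ = 41.0°)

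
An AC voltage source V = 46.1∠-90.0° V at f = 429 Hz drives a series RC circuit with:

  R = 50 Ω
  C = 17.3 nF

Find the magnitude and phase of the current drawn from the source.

Step 1 — Angular frequency: ω = 2π·f = 2π·429 = 2695 rad/s.
Step 2 — Component impedances:
  R: Z = R = 50 Ω
  C: Z = 1/(jωC) = -j/(ω·C) = 0 - j2.144e+04 Ω
Step 3 — Series combination: Z_total = R + C = 50 - j2.144e+04 Ω = 2.144e+04∠-89.9° Ω.
Step 4 — Source phasor: V = 46.1∠-90.0° V = 0 - j46.1 V.
Step 5 — Ohm's law: I = V / Z_total = (0 - j46.1) / (50 - j2.144e+04) = 0.00215 - j5.012e-06 A.
Step 6 — Convert to polar: |I| = 0.00215 A, ∠I = -0.1°.

I = 0.00215∠-0.1° A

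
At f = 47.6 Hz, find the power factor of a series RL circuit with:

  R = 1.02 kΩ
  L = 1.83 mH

Step 1 — Angular frequency: ω = 2π·f = 2π·47.6 = 299.1 rad/s.
Step 2 — Component impedances:
  R: Z = R = 1020 Ω
  L: Z = jωL = j·299.1·0.00183 = 0 + j0.5473 Ω
Step 3 — Series combination: Z_total = R + L = 1020 + j0.5473 Ω = 1020∠0.0° Ω.
Step 4 — Power factor: PF = cos(φ) = Re(Z)/|Z| = 1020/1020 = 1.
Step 5 — Type: Im(Z) = 0.5473 ⇒ lagging (phase φ = 0.0°).

PF = 1 (lagging, φ = 0.0°)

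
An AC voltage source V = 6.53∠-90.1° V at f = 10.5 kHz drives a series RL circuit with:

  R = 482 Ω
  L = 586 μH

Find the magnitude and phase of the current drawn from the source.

Step 1 — Angular frequency: ω = 2π·f = 2π·1.05e+04 = 6.597e+04 rad/s.
Step 2 — Component impedances:
  R: Z = R = 482 Ω
  L: Z = jωL = j·6.597e+04·0.000586 = 0 + j38.66 Ω
Step 3 — Series combination: Z_total = R + L = 482 + j38.66 Ω = 483.5∠4.6° Ω.
Step 4 — Source phasor: V = 6.53∠-90.1° V = -0.0114 - j6.53 V.
Step 5 — Ohm's law: I = V / Z_total = (-0.0114 - j6.53) / (482 + j38.66) = -0.001103 - j0.01346 A.
Step 6 — Convert to polar: |I| = 0.0135 A, ∠I = -94.7°.

I = 0.0135∠-94.7° A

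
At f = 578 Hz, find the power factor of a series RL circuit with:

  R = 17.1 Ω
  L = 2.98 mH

Step 1 — Angular frequency: ω = 2π·f = 2π·578 = 3632 rad/s.
Step 2 — Component impedances:
  R: Z = R = 17.1 Ω
  L: Z = jωL = j·3632·0.00298 = 0 + j10.82 Ω
Step 3 — Series combination: Z_total = R + L = 17.1 + j10.82 Ω = 20.24∠32.3° Ω.
Step 4 — Power factor: PF = cos(φ) = Re(Z)/|Z| = 17.1/20.237 = 0.845.
Step 5 — Type: Im(Z) = 10.82 ⇒ lagging (phase φ = 32.3°).

PF = 0.845 (lagging, φ = 32.3°)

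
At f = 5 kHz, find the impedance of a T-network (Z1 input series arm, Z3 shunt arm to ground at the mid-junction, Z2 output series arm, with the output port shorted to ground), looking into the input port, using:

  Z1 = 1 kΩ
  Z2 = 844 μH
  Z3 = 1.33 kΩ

Step 1 — Angular frequency: ω = 2π·f = 2π·5000 = 3.142e+04 rad/s.
Step 2 — Component impedances:
  Z1: Z = R = 1000 Ω
  Z2: Z = jωL = j·3.142e+04·0.000844 = 0 + j26.52 Ω
  Z3: Z = R = 1330 Ω
Step 3 — With the output port shorted to ground, the output series arm Z2 runs from the junction to ground; the shunt arm Z3 also runs from the junction to ground. They appear in parallel: Z3 || Z2 = 0.5284 + j26.5 Ω.
Step 4 — Series with input arm Z1: Z_in = Z1 + (Z3 || Z2) = 1001 + j26.5 Ω = 1001∠1.5° Ω.

Z = 1001 + j26.5 Ω = 1001∠1.5° Ω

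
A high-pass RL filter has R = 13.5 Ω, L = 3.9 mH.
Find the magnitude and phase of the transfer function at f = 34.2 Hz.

Step 1 — Angular frequency: ω = 2π·34.2 = 214.9 rad/s.
Step 2 — Transfer function: H(jω) = jωL/(R + jωL).
Step 3 — Numerator jωL = j·0.8381; denominator R + jωL = 13.5 + j0.8381.
Step 4 — H = 0.003839 + j0.06184.
Step 5 — Magnitude: |H| = 0.06196 (-24.2 dB); phase: φ = 86.4°.

|H| = 0.06196 (-24.2 dB), φ = 86.4°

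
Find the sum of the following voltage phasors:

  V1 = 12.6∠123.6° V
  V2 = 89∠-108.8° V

Step 1 — Convert each phasor to rectangular form:
  V1 = 12.6·(cos(123.6°) + j·sin(123.6°)) = -6.973 + j10.49 V
  V2 = 89·(cos(-108.8°) + j·sin(-108.8°)) = -28.68 - j84.25 V
Step 2 — Sum components: V_total = -35.65 - j73.76 V.
Step 3 — Convert to polar: |V_total| = 81.92 V, ∠V_total = -115.8°.

V_total = 81.92∠-115.8° V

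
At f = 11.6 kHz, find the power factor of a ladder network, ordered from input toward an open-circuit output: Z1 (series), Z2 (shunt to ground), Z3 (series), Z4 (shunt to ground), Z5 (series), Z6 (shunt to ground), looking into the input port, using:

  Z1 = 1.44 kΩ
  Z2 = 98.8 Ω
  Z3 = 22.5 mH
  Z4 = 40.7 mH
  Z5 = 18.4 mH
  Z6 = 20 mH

Step 1 — Angular frequency: ω = 2π·f = 2π·1.16e+04 = 7.288e+04 rad/s.
Step 2 — Component impedances:
  Z1: Z = R = 1440 Ω
  Z2: Z = R = 98.8 Ω
  Z3: Z = jωL = j·7.288e+04·0.0225 = 0 + j1640 Ω
  Z4: Z = jωL = j·7.288e+04·0.0407 = 0 + j2966 Ω
  Z5: Z = jωL = j·7.288e+04·0.0184 = 0 + j1341 Ω
  Z6: Z = jωL = j·7.288e+04·0.02 = 0 + j1458 Ω
Step 3 — Ladder network (open output): work backward from the far end, alternating series and parallel combinations. Z_in = 1539 + j3.166 Ω = 1539∠0.1° Ω.
Step 4 — Power factor: PF = cos(φ) = Re(Z)/|Z| = 1539/1539 = 1.
Step 5 — Type: Im(Z) = 3.166 ⇒ lagging (phase φ = 0.1°).

PF = 1 (lagging, φ = 0.1°)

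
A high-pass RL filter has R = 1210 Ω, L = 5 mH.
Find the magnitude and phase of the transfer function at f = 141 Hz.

Step 1 — Angular frequency: ω = 2π·141 = 885.9 rad/s.
Step 2 — Transfer function: H(jω) = jωL/(R + jωL).
Step 3 — Numerator jωL = j·4.43; denominator R + jωL = 1210 + j4.43.
Step 4 — H = 1.34e-05 + j0.003661.
Step 5 — Magnitude: |H| = 0.003661 (-48.7 dB); phase: φ = 89.8°.

|H| = 0.003661 (-48.7 dB), φ = 89.8°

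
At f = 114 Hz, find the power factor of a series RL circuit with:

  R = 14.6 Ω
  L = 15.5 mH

Step 1 — Angular frequency: ω = 2π·f = 2π·114 = 716.3 rad/s.
Step 2 — Component impedances:
  R: Z = R = 14.6 Ω
  L: Z = jωL = j·716.3·0.0155 = 0 + j11.1 Ω
Step 3 — Series combination: Z_total = R + L = 14.6 + j11.1 Ω = 18.34∠37.3° Ω.
Step 4 — Power factor: PF = cos(φ) = Re(Z)/|Z| = 14.6/18.342 = 0.796.
Step 5 — Type: Im(Z) = 11.1 ⇒ lagging (phase φ = 37.3°).

PF = 0.796 (lagging, φ = 37.3°)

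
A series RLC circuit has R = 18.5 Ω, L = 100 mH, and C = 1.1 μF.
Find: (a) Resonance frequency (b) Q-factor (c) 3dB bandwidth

Step 1 — Resonance: ω₀ = 1/√(LC) = 1/√(0.1·1.1e-06) = 3015 rad/s.
Step 2 — f₀ = ω₀/(2π) = 479.9 Hz.
Step 3 — Series Q: Q = ω₀L/R = 3015·0.1/18.5 = 16.3.
Step 4 — Bandwidth: Δω = ω₀/Q = 185 rad/s; BW = Δω/(2π) = 29.44 Hz.

(a) f₀ = 479.9 Hz  (b) Q = 16.3  (c) BW = 29.44 Hz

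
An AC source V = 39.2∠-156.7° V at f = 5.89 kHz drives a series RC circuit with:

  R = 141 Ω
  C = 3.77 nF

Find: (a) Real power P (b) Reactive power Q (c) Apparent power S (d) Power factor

Step 1 — Angular frequency: ω = 2π·f = 2π·5890 = 3.701e+04 rad/s.
Step 2 — Component impedances:
  R: Z = R = 141 Ω
  C: Z = 1/(jωC) = -j/(ω·C) = 0 - j7167 Ω
Step 3 — Series combination: Z_total = R + C = 141 - j7167 Ω = 7169∠-88.9° Ω.
Step 4 — Source phasor: V = 39.2∠-156.7° V = -36 - j15.51 V.
Step 5 — Current: I = V / Z = 0.002064 - j0.005064 A = 0.005468∠-67.8° A.
Step 6 — Complex power: S = V·I* = 0.004216 - j0.2143 VA.
Step 7 — Real power: P = Re(S) = 0.004216 W.
Step 8 — Reactive power: Q = Im(S) = -0.2143 VAR.
Step 9 — Apparent power: |S| = 0.2144 VA.
Step 10 — Power factor: PF = P/|S| = 0.01967 (leading).

(a) P = 0.004216 W  (b) Q = -0.2143 VAR  (c) S = 0.2144 VA  (d) PF = 0.01967 (leading)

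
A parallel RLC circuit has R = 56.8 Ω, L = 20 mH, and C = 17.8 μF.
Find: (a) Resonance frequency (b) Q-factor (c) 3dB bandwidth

Step 1 — Resonance: ω₀ = 1/√(LC) = 1/√(0.02·1.78e-05) = 1676 rad/s.
Step 2 — f₀ = ω₀/(2π) = 266.7 Hz.
Step 3 — Parallel Q: Q = R/(ω₀L) = 56.8/(1676·0.02) = 1.695.
Step 4 — Bandwidth: Δω = ω₀/Q = 989.1 rad/s; BW = Δω/(2π) = 157.4 Hz.

(a) f₀ = 266.7 Hz  (b) Q = 1.695  (c) BW = 157.4 Hz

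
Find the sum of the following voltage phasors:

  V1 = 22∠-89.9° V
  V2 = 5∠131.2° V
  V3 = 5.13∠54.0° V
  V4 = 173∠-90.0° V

Step 1 — Convert each phasor to rectangular form:
  V1 = 22·(cos(-89.9°) + j·sin(-89.9°)) = 0.0384 - j22 V
  V2 = 5·(cos(131.2°) + j·sin(131.2°)) = -3.293 + j3.762 V
  V3 = 5.13·(cos(54.0°) + j·sin(54.0°)) = 3.015 + j4.15 V
  V4 = 173·(cos(-90.0°) + j·sin(-90.0°)) = 0 - j173 V
Step 2 — Sum components: V_total = -0.2397 - j187.1 V.
Step 3 — Convert to polar: |V_total| = 187.1 V, ∠V_total = -90.1°.

V_total = 187.1∠-90.1° V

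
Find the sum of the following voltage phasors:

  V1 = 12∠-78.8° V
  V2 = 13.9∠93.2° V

Step 1 — Convert each phasor to rectangular form:
  V1 = 12·(cos(-78.8°) + j·sin(-78.8°)) = 2.331 - j11.77 V
  V2 = 13.9·(cos(93.2°) + j·sin(93.2°)) = -0.7759 + j13.88 V
Step 2 — Sum components: V_total = 1.555 + j2.107 V.
Step 3 — Convert to polar: |V_total| = 2.619 V, ∠V_total = 53.6°.

V_total = 2.619∠53.6° V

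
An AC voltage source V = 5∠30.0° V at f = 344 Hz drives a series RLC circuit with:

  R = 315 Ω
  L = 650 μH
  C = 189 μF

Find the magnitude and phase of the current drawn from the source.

Step 1 — Angular frequency: ω = 2π·f = 2π·344 = 2161 rad/s.
Step 2 — Component impedances:
  R: Z = R = 315 Ω
  L: Z = jωL = j·2161·0.00065 = 0 + j1.405 Ω
  C: Z = 1/(jωC) = -j/(ω·C) = 0 - j2.448 Ω
Step 3 — Series combination: Z_total = R + L + C = 315 - j1.043 Ω = 315∠-0.2° Ω.
Step 4 — Source phasor: V = 5∠30.0° V = 4.33 + j2.5 V.
Step 5 — Ohm's law: I = V / Z_total = (4.33 + j2.5) / (315 - j1.043) = 0.01372 + j0.007982 A.
Step 6 — Convert to polar: |I| = 0.01587 A, ∠I = 30.2°.

I = 0.01587∠30.2° A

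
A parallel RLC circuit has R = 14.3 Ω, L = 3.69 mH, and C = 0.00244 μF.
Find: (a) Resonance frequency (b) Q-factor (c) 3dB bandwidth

Step 1 — Resonance: ω₀ = 1/√(LC) = 1/√(0.00369·2.44e-09) = 3.333e+05 rad/s.
Step 2 — f₀ = ω₀/(2π) = 5.304e+04 Hz.
Step 3 — Parallel Q: Q = R/(ω₀L) = 14.3/(3.333e+05·0.00369) = 0.01163.
Step 4 — Bandwidth: Δω = ω₀/Q = 2.866e+07 rad/s; BW = Δω/(2π) = 4.561e+06 Hz.

(a) f₀ = 5.304e+04 Hz  (b) Q = 0.01163  (c) BW = 4.561e+06 Hz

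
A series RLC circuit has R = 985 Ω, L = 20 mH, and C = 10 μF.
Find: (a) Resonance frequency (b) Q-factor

Step 1 — Resonance condition Im(Z)=0 gives ω₀ = 1/√(LC).
Step 2 — ω₀ = 1/√(0.02·1e-05) = 2236 rad/s.
Step 3 — f₀ = ω₀/(2π) = 355.9 Hz.
Step 4 — Series Q: Q = ω₀L/R = 2236·0.02/985 = 0.0454.

(a) f₀ = 355.9 Hz  (b) Q = 0.0454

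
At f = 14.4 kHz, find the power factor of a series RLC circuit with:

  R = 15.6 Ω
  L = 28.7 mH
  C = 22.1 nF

Step 1 — Angular frequency: ω = 2π·f = 2π·1.44e+04 = 9.048e+04 rad/s.
Step 2 — Component impedances:
  R: Z = R = 15.6 Ω
  L: Z = jωL = j·9.048e+04·0.0287 = 0 + j2597 Ω
  C: Z = 1/(jωC) = -j/(ω·C) = 0 - j500.1 Ω
Step 3 — Series combination: Z_total = R + L + C = 15.6 + j2097 Ω = 2097∠89.6° Ω.
Step 4 — Power factor: PF = cos(φ) = Re(Z)/|Z| = 15.6/2096.7 = 0.00744.
Step 5 — Type: Im(Z) = 2097 ⇒ lagging (phase φ = 89.6°).

PF = 0.00744 (lagging, φ = 89.6°)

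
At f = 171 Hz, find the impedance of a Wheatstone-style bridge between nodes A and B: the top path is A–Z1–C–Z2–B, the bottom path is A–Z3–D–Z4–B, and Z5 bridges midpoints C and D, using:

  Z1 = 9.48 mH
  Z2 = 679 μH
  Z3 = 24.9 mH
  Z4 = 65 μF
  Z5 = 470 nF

Step 1 — Angular frequency: ω = 2π·f = 2π·171 = 1074 rad/s.
Step 2 — Component impedances:
  Z1: Z = jωL = j·1074·0.00948 = 0 + j10.19 Ω
  Z2: Z = jωL = j·1074·0.000679 = 0 + j0.7295 Ω
  Z3: Z = jωL = j·1074·0.0249 = 0 + j26.75 Ω
  Z4: Z = 1/(jωC) = -j/(ω·C) = 0 - j14.32 Ω
  Z5: Z = 1/(jωC) = -j/(ω·C) = 0 - j1980 Ω
Step 3 — Bridge requires nodal analysis (the Z5 bridge couples midpoints C and D, so the two paths cannot be reduced to a simple series/parallel combination). Setting node B to ground and injecting 1 A at node A, the 3-node admittance system at A, C, D solves to V_A = Z_AB = 0 + j5.838 Ω = 5.838∠90.0° Ω.

Z = 0 + j5.838 Ω = 5.838∠90.0° Ω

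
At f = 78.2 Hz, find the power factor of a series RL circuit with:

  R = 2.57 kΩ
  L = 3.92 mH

Step 1 — Angular frequency: ω = 2π·f = 2π·78.2 = 491.3 rad/s.
Step 2 — Component impedances:
  R: Z = R = 2570 Ω
  L: Z = jωL = j·491.3·0.00392 = 0 + j1.926 Ω
Step 3 — Series combination: Z_total = R + L = 2570 + j1.926 Ω = 2570∠0.0° Ω.
Step 4 — Power factor: PF = cos(φ) = Re(Z)/|Z| = 2570/2570 = 1.
Step 5 — Type: Im(Z) = 1.926 ⇒ lagging (phase φ = 0.0°).

PF = 1 (lagging, φ = 0.0°)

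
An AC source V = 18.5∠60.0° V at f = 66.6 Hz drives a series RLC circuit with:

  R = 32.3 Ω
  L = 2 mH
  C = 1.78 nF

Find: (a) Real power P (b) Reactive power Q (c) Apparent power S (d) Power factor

Step 1 — Angular frequency: ω = 2π·f = 2π·66.6 = 418.5 rad/s.
Step 2 — Component impedances:
  R: Z = R = 32.3 Ω
  L: Z = jωL = j·418.5·0.002 = 0 + j0.8369 Ω
  C: Z = 1/(jωC) = -j/(ω·C) = 0 - j1.343e+06 Ω
Step 3 — Series combination: Z_total = R + L + C = 32.3 - j1.343e+06 Ω = 1.343e+06∠-90.0° Ω.
Step 4 — Source phasor: V = 18.5∠60.0° V = 9.25 + j16.02 V.
Step 5 — Current: I = V / Z = -1.193e-05 + j6.89e-06 A = 1.378e-05∠150.0° A.
Step 6 — Complex power: S = V·I* = 6.133e-09 - j0.0002549 VA.
Step 7 — Real power: P = Re(S) = 6.133e-09 W.
Step 8 — Reactive power: Q = Im(S) = -0.0002549 VAR.
Step 9 — Apparent power: |S| = 0.0002549 VA.
Step 10 — Power factor: PF = P/|S| = 2.406e-05 (leading).

(a) P = 6.133e-09 W  (b) Q = -0.0002549 VAR  (c) S = 0.0002549 VA  (d) PF = 2.406e-05 (leading)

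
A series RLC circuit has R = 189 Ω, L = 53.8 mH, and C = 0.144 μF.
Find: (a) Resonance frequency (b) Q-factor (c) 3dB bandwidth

Step 1 — Resonance: ω₀ = 1/√(LC) = 1/√(0.0538·1.44e-07) = 1.136e+04 rad/s.
Step 2 — f₀ = ω₀/(2π) = 1808 Hz.
Step 3 — Series Q: Q = ω₀L/R = 1.136e+04·0.0538/189 = 3.234.
Step 4 — Bandwidth: Δω = ω₀/Q = 3513 rad/s; BW = Δω/(2π) = 559.1 Hz.

(a) f₀ = 1808 Hz  (b) Q = 3.234  (c) BW = 559.1 Hz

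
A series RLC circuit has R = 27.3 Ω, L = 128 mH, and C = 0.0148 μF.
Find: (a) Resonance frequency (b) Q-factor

Step 1 — Resonance condition Im(Z)=0 gives ω₀ = 1/√(LC).
Step 2 — ω₀ = 1/√(0.128·1.48e-08) = 2.298e+04 rad/s.
Step 3 — f₀ = ω₀/(2π) = 3657 Hz.
Step 4 — Series Q: Q = ω₀L/R = 2.298e+04·0.128/27.3 = 107.7.

(a) f₀ = 3657 Hz  (b) Q = 107.7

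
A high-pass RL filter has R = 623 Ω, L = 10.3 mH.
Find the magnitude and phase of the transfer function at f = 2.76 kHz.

Step 1 — Angular frequency: ω = 2π·2760 = 1.734e+04 rad/s.
Step 2 — Transfer function: H(jω) = jωL/(R + jωL).
Step 3 — Numerator jωL = j·178.6; denominator R + jωL = 623 + j178.6.
Step 4 — H = 0.07596 + j0.2649.
Step 5 — Magnitude: |H| = 0.2756 (-11.2 dB); phase: φ = 74.0°.

|H| = 0.2756 (-11.2 dB), φ = 74.0°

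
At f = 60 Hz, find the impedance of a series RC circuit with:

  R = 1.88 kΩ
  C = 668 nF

Step 1 — Angular frequency: ω = 2π·f = 2π·60 = 377 rad/s.
Step 2 — Component impedances:
  R: Z = R = 1880 Ω
  C: Z = 1/(jωC) = -j/(ω·C) = 0 - j3971 Ω
Step 3 — Series combination: Z_total = R + C = 1880 - j3971 Ω = 4393∠-64.7° Ω.

Z = 1880 - j3971 Ω = 4393∠-64.7° Ω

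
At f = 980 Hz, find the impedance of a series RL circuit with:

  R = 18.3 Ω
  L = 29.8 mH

Step 1 — Angular frequency: ω = 2π·f = 2π·980 = 6158 rad/s.
Step 2 — Component impedances:
  R: Z = R = 18.3 Ω
  L: Z = jωL = j·6158·0.0298 = 0 + j183.5 Ω
Step 3 — Series combination: Z_total = R + L = 18.3 + j183.5 Ω = 184.4∠84.3° Ω.

Z = 18.3 + j183.5 Ω = 184.4∠84.3° Ω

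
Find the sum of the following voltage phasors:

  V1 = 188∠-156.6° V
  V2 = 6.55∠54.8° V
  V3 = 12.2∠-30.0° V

Step 1 — Convert each phasor to rectangular form:
  V1 = 188·(cos(-156.6°) + j·sin(-156.6°)) = -172.5 - j74.66 V
  V2 = 6.55·(cos(54.8°) + j·sin(54.8°)) = 3.776 + j5.352 V
  V3 = 12.2·(cos(-30.0°) + j·sin(-30.0°)) = 10.57 - j6.1 V
Step 2 — Sum components: V_total = -158.2 - j75.41 V.
Step 3 — Convert to polar: |V_total| = 175.3 V, ∠V_total = -154.5°.

V_total = 175.3∠-154.5° V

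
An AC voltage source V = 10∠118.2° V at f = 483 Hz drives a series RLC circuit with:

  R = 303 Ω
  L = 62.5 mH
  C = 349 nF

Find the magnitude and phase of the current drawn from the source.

Step 1 — Angular frequency: ω = 2π·f = 2π·483 = 3035 rad/s.
Step 2 — Component impedances:
  R: Z = R = 303 Ω
  L: Z = jωL = j·3035·0.0625 = 0 + j189.7 Ω
  C: Z = 1/(jωC) = -j/(ω·C) = 0 - j944.2 Ω
Step 3 — Series combination: Z_total = R + L + C = 303 - j754.5 Ω = 813.1∠-68.1° Ω.
Step 4 — Source phasor: V = 10∠118.2° V = -4.726 + j8.813 V.
Step 5 — Ohm's law: I = V / Z_total = (-4.726 + j8.813) / (303 - j754.5) = -0.01222 - j0.001354 A.
Step 6 — Convert to polar: |I| = 0.0123 A, ∠I = -173.7°.

I = 0.0123∠-173.7° A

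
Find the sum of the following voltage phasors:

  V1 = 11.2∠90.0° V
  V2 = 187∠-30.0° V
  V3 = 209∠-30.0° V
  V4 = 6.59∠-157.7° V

Step 1 — Convert each phasor to rectangular form:
  V1 = 11.2·(cos(90.0°) + j·sin(90.0°)) = 0 + j11.2 V
  V2 = 187·(cos(-30.0°) + j·sin(-30.0°)) = 161.9 - j93.5 V
  V3 = 209·(cos(-30.0°) + j·sin(-30.0°)) = 181 - j104.5 V
  V4 = 6.59·(cos(-157.7°) + j·sin(-157.7°)) = -6.097 - j2.501 V
Step 2 — Sum components: V_total = 336.8 - j189.3 V.
Step 3 — Convert to polar: |V_total| = 386.4 V, ∠V_total = -29.3°.

V_total = 386.4∠-29.3° V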